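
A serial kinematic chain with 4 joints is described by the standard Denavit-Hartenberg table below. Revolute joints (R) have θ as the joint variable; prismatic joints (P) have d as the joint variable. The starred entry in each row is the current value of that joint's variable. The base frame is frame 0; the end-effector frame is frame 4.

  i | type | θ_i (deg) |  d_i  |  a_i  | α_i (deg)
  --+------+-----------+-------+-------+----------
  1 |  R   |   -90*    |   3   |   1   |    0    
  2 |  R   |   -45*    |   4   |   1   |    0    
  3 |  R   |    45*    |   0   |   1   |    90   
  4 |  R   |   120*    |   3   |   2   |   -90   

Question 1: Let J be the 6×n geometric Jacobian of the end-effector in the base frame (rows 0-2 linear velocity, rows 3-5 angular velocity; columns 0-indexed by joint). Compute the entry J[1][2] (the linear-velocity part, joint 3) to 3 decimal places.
axis z_2 = (0.0000,0.0000,1.0000); lever o_n−o_2 = (-3.0000,-0.0000,1.7321)
cross product → J_v[:, 2] = (0.0000,-3.0000,0.0000)
J_ω[:, 2] = z_2
entry J[1][2] = -3.0000

-3.000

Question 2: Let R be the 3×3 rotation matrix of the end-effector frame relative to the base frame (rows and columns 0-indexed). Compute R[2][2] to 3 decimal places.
-0.500

End-effector z-axis (col 2 of R) = (-0.0000,0.8660,-0.5000)
R[2][2] = -0.5000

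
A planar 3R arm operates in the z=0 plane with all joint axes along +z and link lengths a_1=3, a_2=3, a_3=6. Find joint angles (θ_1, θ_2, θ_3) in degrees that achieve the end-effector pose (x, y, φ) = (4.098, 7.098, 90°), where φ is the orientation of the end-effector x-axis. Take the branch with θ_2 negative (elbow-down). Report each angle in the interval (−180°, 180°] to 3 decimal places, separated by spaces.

60.001 -90.003 120.002

wrist centre = target − a_3·(cos φ, sin φ) = (4.0980, 1.0980)
cos θ_2 = (17.9992−3²−3²)/(2·3·3) = -0.0000; θ_2 = -90.0025° (elbow-down)
β = atan2(1.0980,4.0980) = 14.9993°; ψ = atan2(-3.0000,2.9999) = -45.0013°
θ_1 = β − ψ = 60.0005°
θ_3 = φ − θ_1 − θ_2 = 120.0020° (wrapped to (-180°,180°])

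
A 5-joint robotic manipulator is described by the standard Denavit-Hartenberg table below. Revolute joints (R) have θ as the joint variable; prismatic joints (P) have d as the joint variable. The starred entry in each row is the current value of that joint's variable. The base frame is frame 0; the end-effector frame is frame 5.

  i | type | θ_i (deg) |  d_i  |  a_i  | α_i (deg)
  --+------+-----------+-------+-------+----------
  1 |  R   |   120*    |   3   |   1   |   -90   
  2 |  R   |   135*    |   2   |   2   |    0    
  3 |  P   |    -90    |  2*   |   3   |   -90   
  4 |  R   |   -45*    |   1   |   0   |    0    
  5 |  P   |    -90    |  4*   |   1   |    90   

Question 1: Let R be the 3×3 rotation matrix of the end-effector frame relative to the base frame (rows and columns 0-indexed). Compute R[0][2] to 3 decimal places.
0.862

End-effector z-axis (col 2 of R) = (0.8624,-0.0795,0.5000)
R[0][2] = 0.8624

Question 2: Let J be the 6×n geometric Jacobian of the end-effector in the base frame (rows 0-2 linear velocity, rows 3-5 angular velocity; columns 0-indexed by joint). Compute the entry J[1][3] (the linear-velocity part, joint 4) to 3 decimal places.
axis z_3 = (0.3536,-0.6124,-0.7071); lever o_n−o_3 = (1.4054,-3.8484,-3.0355)
cross product → J_v[:, 3] = (-0.8624,0.0795,-0.5000)
J_ω[:, 3] = z_3
entry J[1][3] = 0.0795

0.079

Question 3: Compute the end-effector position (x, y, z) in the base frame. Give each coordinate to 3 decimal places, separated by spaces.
-2.912 -4.370 -3.571

after link 1: o_1 = (-0.5000, 0.8660, 3.0000)
after link 2: o_2 = (-1.5249, -1.3587, 1.5858)
after link 3: o_3 = (-4.3177, -0.5216, -0.5355)
after link 4: o_4 = (-3.9641, -1.1340, -1.2426)
after link 5: o_5 = (-2.9123, -4.3700, -3.5711)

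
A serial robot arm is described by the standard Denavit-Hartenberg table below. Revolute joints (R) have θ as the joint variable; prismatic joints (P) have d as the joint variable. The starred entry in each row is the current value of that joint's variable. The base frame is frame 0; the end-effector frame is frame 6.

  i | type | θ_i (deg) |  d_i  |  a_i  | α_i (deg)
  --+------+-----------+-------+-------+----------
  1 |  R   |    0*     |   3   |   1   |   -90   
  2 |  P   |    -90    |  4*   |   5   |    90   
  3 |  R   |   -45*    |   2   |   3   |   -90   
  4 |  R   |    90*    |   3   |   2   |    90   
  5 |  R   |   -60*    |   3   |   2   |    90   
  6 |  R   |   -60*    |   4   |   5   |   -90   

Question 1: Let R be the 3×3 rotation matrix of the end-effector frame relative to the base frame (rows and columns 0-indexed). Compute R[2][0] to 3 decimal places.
End-effector x-axis (col 0 of R) = (0.2500,0.3062,-0.9186)
R[2][0] = -0.9186

-0.919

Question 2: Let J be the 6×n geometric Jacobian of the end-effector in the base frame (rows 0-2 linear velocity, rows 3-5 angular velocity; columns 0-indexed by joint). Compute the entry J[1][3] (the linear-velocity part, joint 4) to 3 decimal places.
0.556

axis z_3 = (0.0000,0.7071,0.7071); lever o_n−o_3 = (0.7859,-1.1080,-2.9891)
cross product → J_v[:, 3] = (-1.3301,0.5557,-0.5557)
J_ω[:, 3] = z_3
entry J[1][3] = 0.5557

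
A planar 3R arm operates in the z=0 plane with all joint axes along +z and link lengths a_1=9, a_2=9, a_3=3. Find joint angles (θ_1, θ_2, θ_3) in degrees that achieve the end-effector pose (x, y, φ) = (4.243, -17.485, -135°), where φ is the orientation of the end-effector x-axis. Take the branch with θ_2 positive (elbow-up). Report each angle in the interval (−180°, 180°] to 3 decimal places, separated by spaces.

wrist centre = target − a_3·(cos φ, sin φ) = (6.3643, -15.3637)
cos θ_2 = (276.5472−9²−9²)/(2·9·9) = 0.7071; θ_2 = 45.0020° (elbow-up)
β = atan2(-15.3637,6.3643) = -67.4985°; ψ = atan2(6.3642,15.3637) = 22.5010°
θ_1 = β − ψ = -89.9995°
θ_3 = φ − θ_1 − θ_2 = -90.0025° (wrapped to (-180°,180°])

-90.000 45.002 -90.003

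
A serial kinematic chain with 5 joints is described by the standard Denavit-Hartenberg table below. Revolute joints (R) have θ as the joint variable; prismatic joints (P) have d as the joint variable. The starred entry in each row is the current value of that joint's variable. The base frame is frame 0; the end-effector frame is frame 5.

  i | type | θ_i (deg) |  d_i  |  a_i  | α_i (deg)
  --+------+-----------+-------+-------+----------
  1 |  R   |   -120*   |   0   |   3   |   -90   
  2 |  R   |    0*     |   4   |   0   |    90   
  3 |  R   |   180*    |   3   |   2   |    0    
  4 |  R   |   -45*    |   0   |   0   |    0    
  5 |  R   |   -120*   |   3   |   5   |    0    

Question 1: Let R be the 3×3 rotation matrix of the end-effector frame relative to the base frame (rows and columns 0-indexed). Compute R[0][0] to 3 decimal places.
End-effector x-axis (col 0 of R) = (-0.2588,-0.9659,0.0000)
R[0][0] = -0.2588

-0.259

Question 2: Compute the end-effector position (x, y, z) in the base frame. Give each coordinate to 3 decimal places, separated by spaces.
1.670 -7.696 6.000

after link 1: o_1 = (-1.5000, -2.5981, 0.0000)
after link 2: o_2 = (1.9641, -4.5981, 0.0000)
after link 3: o_3 = (2.9641, -2.8660, 3.0000)
after link 4: o_4 = (2.9641, -2.8660, 3.0000)
after link 5: o_5 = (1.6700, -7.6957, 6.0000)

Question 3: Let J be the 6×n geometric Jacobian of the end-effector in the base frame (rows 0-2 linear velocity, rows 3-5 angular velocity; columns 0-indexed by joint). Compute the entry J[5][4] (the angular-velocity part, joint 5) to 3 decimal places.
1.000

axis z_4 = (0.0000,0.0000,1.0000); lever o_n−o_4 = (-1.2941,-4.8296,3.0000)
cross product → J_v[:, 4] = (4.8296,-1.2941,0.0000)
J_ω[:, 4] = z_4
entry J[5][4] = 1.0000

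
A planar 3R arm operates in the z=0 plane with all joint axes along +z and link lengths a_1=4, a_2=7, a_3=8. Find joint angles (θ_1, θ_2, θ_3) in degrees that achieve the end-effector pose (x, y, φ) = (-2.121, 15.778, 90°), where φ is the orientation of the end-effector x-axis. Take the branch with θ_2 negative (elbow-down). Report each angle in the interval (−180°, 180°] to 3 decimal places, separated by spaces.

165.512 -90.004 14.493

wrist centre = target − a_3·(cos φ, sin φ) = (-2.1210, 7.7780)
cos θ_2 = (64.9959−4²−7²)/(2·4·7) = -0.0001; θ_2 = -90.0042° (elbow-down)
β = atan2(7.7780,-2.1210) = 105.2532°; ψ = atan2(-7.0000,3.9995) = -60.2583°
θ_1 = β − ψ = 165.5115°
θ_3 = φ − θ_1 − θ_2 = 14.4927° (wrapped to (-180°,180°])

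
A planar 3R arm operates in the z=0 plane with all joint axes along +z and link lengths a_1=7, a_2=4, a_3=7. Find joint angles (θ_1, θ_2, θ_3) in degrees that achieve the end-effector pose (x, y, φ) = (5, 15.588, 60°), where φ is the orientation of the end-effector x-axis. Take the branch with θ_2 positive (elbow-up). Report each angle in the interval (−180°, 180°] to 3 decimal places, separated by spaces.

wrist centre = target − a_3·(cos φ, sin φ) = (1.5000, 9.5258)
cos θ_2 = (92.9913−7²−4²)/(2·7·4) = 0.4998; θ_2 = 60.0103° (elbow-up)
β = atan2(9.5258,1.5000) = 81.0513°; ψ = atan2(3.4645,8.9994) = 21.0550°
θ_1 = β − ψ = 59.9963°
θ_3 = φ − θ_1 − θ_2 = -60.0065° (wrapped to (-180°,180°])

59.996 60.010 -60.007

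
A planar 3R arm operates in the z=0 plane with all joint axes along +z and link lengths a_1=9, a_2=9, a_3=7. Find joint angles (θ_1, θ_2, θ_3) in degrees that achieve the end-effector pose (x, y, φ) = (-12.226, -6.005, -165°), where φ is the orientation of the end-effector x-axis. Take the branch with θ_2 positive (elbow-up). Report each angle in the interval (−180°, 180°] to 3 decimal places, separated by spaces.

wrist centre = target − a_3·(cos φ, sin φ) = (-5.4645, -4.1933)
cos θ_2 = (47.4445−9²−9²)/(2·9·9) = -0.7071; θ_2 = 135.0021° (elbow-up)
β = atan2(-4.1933,-5.4645) = -142.4987°; ψ = atan2(6.3637,2.6358) = 67.5011°
θ_1 = β − ψ = -209.9998°
θ_3 = φ − θ_1 − θ_2 = -90.0023° (wrapped to (-180°,180°])

150.000 135.002 -90.002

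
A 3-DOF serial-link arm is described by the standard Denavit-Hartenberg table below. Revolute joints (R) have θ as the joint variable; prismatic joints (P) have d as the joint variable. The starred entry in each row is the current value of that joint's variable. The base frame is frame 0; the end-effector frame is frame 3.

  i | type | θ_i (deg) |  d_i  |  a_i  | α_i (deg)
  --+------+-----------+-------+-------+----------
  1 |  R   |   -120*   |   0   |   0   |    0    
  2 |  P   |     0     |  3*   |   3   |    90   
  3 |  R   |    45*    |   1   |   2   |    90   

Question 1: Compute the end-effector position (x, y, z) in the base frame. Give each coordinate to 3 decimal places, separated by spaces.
-3.073 -3.323 4.414

after link 1: o_1 = (0.0000, 0.0000, 0.0000)
after link 2: o_2 = (-1.5000, -2.5981, 3.0000)
after link 3: o_3 = (-3.0731, -3.3228, 4.4142)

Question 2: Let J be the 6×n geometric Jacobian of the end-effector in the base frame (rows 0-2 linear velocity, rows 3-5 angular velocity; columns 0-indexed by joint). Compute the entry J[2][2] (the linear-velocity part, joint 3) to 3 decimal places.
1.414

axis z_2 = (-0.8660,0.5000,0.0000); lever o_n−o_2 = (-1.5731,-0.7247,1.4142)
cross product → J_v[:, 2] = (0.7071,1.2247,1.4142)
J_ω[:, 2] = z_2
entry J[2][2] = 1.4142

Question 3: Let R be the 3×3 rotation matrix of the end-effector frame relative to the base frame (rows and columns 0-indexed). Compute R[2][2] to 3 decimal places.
End-effector z-axis (col 2 of R) = (-0.3536,-0.6124,-0.7071)
R[2][2] = -0.7071

-0.707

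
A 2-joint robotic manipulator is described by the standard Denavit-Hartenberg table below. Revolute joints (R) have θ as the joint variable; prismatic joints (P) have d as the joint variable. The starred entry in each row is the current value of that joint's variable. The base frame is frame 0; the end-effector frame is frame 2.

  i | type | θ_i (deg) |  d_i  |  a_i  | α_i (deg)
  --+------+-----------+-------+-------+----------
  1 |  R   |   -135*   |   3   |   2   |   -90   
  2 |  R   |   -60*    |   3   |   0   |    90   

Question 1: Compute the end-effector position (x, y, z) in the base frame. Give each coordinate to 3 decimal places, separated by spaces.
after link 1: o_1 = (-1.4142, -1.4142, 3.0000)
after link 2: o_2 = (0.7071, -3.5355, 3.0000)

0.707 -3.536 3.000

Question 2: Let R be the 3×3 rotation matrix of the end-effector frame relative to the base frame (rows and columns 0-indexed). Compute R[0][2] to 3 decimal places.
End-effector z-axis (col 2 of R) = (0.6124,0.6124,0.5000)
R[0][2] = 0.6124

0.612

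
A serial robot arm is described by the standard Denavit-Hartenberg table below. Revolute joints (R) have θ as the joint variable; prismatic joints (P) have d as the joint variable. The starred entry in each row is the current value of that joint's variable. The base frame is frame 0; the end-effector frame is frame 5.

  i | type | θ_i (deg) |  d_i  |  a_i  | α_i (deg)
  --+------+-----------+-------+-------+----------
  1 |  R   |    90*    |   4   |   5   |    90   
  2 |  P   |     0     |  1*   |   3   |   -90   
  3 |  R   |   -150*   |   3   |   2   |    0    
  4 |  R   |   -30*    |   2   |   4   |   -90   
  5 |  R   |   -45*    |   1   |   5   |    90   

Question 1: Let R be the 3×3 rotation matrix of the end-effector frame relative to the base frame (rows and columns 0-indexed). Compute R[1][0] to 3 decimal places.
End-effector x-axis (col 0 of R) = (-0.0000,-0.7071,0.7071)
R[1][0] = -0.7071

-0.707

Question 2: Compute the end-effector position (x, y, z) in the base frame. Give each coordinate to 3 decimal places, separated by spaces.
3.000 -1.268 12.536

after link 1: o_1 = (0.0000, 5.0000, 4.0000)
after link 2: o_2 = (1.0000, 8.0000, 4.0000)
after link 3: o_3 = (2.0000, 6.2679, 7.0000)
after link 4: o_4 = (2.0000, 2.2679, 9.0000)
after link 5: o_5 = (3.0000, -1.2676, 12.5355)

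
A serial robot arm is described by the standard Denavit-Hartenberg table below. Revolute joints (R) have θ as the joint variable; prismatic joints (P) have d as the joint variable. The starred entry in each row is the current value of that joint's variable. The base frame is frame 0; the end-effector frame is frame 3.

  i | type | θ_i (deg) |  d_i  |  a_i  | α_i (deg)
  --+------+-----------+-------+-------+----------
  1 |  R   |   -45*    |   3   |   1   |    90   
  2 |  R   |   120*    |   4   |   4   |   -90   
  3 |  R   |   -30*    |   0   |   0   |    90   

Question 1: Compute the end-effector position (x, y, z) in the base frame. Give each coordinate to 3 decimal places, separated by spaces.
-3.536 -2.121 6.464

after link 1: o_1 = (0.7071, -0.7071, 3.0000)
after link 2: o_2 = (-3.5355, -2.1213, 6.4641)
after link 3: o_3 = (-3.5355, -2.1213, 6.4641)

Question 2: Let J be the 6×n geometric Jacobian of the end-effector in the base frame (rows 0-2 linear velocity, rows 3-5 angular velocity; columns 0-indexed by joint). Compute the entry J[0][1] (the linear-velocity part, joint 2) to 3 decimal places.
axis z_1 = (-0.7071,-0.7071,0.0000); lever o_n−o_1 = (-4.2426,-1.4142,3.4641)
cross product → J_v[:, 1] = (-2.4495,2.4495,-2.0000)
J_ω[:, 1] = z_1
entry J[0][1] = -2.4495

-2.449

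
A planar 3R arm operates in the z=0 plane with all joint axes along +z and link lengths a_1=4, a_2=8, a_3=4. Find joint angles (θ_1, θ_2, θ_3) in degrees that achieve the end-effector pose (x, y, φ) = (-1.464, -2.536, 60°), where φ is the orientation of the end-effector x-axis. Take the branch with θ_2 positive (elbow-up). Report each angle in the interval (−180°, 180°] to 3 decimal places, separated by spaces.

wrist centre = target − a_3·(cos φ, sin φ) = (-3.4640, -6.0001)
cos θ_2 = (48.0005−4²−8²)/(2·4·8) = -0.5000; θ_2 = 119.9995° (elbow-up)
β = atan2(-6.0001,-3.4640) = -119.9989°; ψ = atan2(6.9282,0.0001) = 89.9995°
θ_1 = β − ψ = -209.9983°
θ_3 = φ − θ_1 − θ_2 = 149.9989° (wrapped to (-180°,180°])

150.002 119.999 149.999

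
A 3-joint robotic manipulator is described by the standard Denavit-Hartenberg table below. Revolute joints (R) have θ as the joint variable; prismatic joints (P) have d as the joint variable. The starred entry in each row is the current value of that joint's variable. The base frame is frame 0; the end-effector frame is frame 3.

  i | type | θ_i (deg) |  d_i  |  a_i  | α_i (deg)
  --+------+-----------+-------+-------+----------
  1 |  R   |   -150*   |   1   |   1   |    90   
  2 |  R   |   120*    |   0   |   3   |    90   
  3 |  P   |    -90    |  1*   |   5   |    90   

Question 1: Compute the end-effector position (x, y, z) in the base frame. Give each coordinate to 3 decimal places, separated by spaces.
2.183 -4.513 4.098

after link 1: o_1 = (-0.8660, -0.5000, 1.0000)
after link 2: o_2 = (0.4330, 0.2500, 3.5981)
after link 3: o_3 = (2.1830, -4.5131, 4.0981)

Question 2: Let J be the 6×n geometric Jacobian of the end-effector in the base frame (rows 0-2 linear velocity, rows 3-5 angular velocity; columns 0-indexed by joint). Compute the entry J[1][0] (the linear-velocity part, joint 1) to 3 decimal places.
2.183

axis z_0 = ẑ; lever o_n−o_0 = (2.1830,-4.5131,4.0981)
cross product → J_v[:, 0] = (4.5131,2.1830,-0.0000)
J_ω[:, 0] = z_0
entry J[1][0] = 2.1830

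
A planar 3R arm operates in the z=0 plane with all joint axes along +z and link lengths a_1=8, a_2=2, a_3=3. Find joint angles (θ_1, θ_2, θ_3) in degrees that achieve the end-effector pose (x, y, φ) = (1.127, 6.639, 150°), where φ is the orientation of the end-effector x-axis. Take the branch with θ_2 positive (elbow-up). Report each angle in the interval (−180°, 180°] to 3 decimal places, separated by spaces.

wrist centre = target − a_3·(cos φ, sin φ) = (3.7251, 5.1390)
cos θ_2 = (40.2855−8²−2²)/(2·8·2) = -0.8661; θ_2 = 150.0060° (elbow-up)
β = atan2(5.1390,3.7251) = 54.0630°; ψ = atan2(0.9998,6.2678) = 9.0632°
θ_1 = β − ψ = 44.9998°
θ_3 = φ − θ_1 − θ_2 = -45.0058° (wrapped to (-180°,180°])

45.000 150.006 -45.006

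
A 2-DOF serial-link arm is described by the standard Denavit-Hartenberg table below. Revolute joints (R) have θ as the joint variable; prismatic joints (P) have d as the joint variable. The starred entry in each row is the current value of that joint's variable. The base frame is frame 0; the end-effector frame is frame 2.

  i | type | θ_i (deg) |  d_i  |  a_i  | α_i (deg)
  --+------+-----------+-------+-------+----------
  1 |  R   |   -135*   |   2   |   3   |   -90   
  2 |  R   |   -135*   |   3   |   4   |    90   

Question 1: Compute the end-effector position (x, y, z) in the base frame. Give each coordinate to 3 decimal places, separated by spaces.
after link 1: o_1 = (-2.1213, -2.1213, 2.0000)
after link 2: o_2 = (2.0000, -2.2426, 4.8284)

2.000 -2.243 4.828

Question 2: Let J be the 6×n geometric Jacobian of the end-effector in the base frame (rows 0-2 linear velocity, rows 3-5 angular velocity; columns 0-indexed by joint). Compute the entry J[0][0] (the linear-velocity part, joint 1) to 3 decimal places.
2.243

axis z_0 = ẑ; lever o_n−o_0 = (2.0000,-2.2426,4.8284)
cross product → J_v[:, 0] = (2.2426,2.0000,-0.0000)
J_ω[:, 0] = z_0
entry J[0][0] = 2.2426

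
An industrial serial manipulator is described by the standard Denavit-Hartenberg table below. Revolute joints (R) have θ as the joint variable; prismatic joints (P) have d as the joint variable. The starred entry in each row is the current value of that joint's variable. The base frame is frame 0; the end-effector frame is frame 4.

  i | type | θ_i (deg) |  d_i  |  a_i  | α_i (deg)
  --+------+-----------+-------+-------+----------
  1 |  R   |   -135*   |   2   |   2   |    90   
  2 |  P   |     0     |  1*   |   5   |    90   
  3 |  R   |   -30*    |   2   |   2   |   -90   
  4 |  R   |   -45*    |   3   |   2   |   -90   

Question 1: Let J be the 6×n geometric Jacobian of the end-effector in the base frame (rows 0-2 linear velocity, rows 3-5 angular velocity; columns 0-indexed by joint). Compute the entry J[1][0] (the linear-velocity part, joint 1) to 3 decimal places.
-9.438

axis z_0 = ẑ; lever o_n−o_0 = (-9.4383,-6.7641,-1.4142)
cross product → J_v[:, 0] = (6.7641,-9.4383,0.0000)
J_ω[:, 0] = z_0
entry J[1][0] = -9.4383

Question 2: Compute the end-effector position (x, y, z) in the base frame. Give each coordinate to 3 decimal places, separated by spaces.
after link 1: o_1 = (-1.4142, -1.4142, 2.0000)
after link 2: o_2 = (-5.6569, -4.2426, 2.0000)
after link 3: o_3 = (-6.1745, -6.1745, -0.0000)
after link 4: o_4 = (-9.4383, -6.7641, -1.4142)

-9.438 -6.764 -1.414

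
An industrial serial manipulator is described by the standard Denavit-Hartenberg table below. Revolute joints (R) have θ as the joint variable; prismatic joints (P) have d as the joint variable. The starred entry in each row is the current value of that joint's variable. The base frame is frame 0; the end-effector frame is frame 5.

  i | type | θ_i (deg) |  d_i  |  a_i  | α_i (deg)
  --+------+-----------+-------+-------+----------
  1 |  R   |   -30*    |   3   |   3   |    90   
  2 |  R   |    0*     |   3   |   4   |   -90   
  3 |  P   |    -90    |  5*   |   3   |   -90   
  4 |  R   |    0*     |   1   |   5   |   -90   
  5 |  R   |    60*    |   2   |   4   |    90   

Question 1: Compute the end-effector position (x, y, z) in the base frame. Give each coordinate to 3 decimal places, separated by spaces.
-2.572 -13.526 6.000

after link 1: o_1 = (2.5981, -1.5000, 3.0000)
after link 2: o_2 = (4.5622, -6.0981, 3.0000)
after link 3: o_3 = (3.0622, -8.6962, 8.0000)
after link 4: o_4 = (1.4282, -13.5263, 8.0000)
after link 5: o_5 = (-2.5718, -13.5263, 6.0000)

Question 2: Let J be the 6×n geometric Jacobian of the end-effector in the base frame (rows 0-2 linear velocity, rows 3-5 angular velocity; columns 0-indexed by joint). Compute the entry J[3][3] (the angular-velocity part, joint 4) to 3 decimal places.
axis z_3 = (0.8660,-0.5000,0.0000); lever o_n−o_3 = (-5.6340,-4.8301,-2.0000)
cross product → J_v[:, 3] = (1.0000,1.7321,-7.0000)
J_ω[:, 3] = z_3
entry J[3][3] = 0.8660

0.866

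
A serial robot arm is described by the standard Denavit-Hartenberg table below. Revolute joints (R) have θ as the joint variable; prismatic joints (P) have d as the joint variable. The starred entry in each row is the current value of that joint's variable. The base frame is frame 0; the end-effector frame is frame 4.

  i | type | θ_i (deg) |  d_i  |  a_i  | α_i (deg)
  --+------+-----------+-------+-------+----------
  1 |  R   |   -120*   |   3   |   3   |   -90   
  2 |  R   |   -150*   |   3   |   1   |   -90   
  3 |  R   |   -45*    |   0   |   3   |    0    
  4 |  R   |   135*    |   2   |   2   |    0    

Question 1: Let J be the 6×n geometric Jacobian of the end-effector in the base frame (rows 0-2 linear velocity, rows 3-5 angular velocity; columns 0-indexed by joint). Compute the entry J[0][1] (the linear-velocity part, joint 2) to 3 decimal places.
-1.646

axis z_1 = (0.8660,-0.5000,0.0000); lever o_n−o_1 = (3.5547,-0.0857,3.2927)
cross product → J_v[:, 1] = (-1.6464,-2.8516,1.7031)
J_ω[:, 1] = z_1
entry J[0][1] = -1.6464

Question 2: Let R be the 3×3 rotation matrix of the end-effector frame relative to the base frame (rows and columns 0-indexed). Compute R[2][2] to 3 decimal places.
End-effector z-axis (col 2 of R) = (-0.2500,-0.4330,0.8660)
R[2][2] = 0.8660

0.866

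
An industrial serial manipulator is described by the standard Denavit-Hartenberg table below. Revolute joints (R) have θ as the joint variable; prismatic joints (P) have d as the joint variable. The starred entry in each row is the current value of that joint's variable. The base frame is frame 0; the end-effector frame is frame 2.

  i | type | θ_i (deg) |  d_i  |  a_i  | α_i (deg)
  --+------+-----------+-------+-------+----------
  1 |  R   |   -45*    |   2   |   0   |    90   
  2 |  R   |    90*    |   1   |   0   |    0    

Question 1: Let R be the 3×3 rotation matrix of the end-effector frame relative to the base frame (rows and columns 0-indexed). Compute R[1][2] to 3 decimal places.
End-effector z-axis (col 2 of R) = (-0.7071,-0.7071,0.0000)
R[1][2] = -0.7071

-0.707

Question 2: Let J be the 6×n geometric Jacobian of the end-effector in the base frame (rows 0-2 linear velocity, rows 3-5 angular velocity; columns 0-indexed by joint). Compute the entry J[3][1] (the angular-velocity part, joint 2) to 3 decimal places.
-0.707

axis z_1 = (-0.7071,-0.7071,0.0000); lever o_n−o_1 = (-0.7071,-0.7071,0.0000)
cross product → J_v[:, 1] = (0.0000,-0.0000,0.0000)
J_ω[:, 1] = z_1
entry J[3][1] = -0.7071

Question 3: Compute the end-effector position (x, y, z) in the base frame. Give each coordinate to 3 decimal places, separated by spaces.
-0.707 -0.707 2.000

after link 1: o_1 = (0.0000, 0.0000, 2.0000)
after link 2: o_2 = (-0.7071, -0.7071, 2.0000)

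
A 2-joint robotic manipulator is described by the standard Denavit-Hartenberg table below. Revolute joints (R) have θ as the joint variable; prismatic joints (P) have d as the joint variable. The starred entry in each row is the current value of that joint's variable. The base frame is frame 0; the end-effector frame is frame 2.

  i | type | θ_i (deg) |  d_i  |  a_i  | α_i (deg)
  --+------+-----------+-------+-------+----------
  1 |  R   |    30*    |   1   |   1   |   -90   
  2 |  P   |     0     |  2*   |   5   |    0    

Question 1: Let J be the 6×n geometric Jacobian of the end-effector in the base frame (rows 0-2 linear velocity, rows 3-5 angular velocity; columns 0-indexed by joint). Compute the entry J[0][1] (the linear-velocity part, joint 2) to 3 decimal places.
-0.500

prismatic axis z_1 = (-0.5000,0.8660,0.0000)
J_v[:, 1] = z_1; J_ω[:, 1] = (0,0,0)
entry J[0][1] = -0.5000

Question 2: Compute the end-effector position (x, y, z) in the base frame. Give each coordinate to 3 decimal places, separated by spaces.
4.196 4.732 1.000

after link 1: o_1 = (0.8660, 0.5000, 1.0000)
after link 2: o_2 = (4.1962, 4.7321, 1.0000)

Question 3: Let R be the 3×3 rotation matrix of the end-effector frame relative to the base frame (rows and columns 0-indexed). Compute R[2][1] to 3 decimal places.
-1.000

End-effector y-axis (col 1 of R) = (-0.0000,0.0000,-1.0000)
R[2][1] = -1.0000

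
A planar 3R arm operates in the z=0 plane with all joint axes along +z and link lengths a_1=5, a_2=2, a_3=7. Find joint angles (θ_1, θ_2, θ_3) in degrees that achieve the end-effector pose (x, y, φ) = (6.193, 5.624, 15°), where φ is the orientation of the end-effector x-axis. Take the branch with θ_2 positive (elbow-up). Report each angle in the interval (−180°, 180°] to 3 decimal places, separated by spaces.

wrist centre = target − a_3·(cos φ, sin φ) = (-0.5685, 3.8123)
cos θ_2 = (14.8565−5²−2²)/(2·5·2) = -0.7072; θ_2 = 135.0053° (elbow-up)
β = atan2(3.8123,-0.5685) = 98.4814°; ψ = atan2(1.4141,3.5857) = 21.5229°
θ_1 = β − ψ = 76.9585°
θ_3 = φ − θ_1 − θ_2 = 163.0362° (wrapped to (-180°,180°])

76.958 135.005 163.036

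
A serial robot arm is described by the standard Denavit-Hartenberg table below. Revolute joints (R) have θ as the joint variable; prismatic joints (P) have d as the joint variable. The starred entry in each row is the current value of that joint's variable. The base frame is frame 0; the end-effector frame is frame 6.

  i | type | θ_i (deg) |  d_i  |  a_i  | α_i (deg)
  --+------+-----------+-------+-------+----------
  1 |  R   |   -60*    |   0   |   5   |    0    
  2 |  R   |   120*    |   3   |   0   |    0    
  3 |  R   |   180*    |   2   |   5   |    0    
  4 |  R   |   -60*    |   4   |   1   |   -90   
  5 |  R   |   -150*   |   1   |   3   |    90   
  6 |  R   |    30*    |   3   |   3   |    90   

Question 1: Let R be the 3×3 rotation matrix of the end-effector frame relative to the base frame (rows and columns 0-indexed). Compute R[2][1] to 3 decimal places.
End-effector y-axis (col 1 of R) = (0.5000,-0.0000,-0.8660)
R[2][1] = -0.8660

-0.866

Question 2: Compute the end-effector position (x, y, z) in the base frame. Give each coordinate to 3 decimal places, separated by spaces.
after link 1: o_1 = (2.5000, -4.3301, 0.0000)
after link 2: o_2 = (2.5000, -4.3301, 3.0000)
after link 3: o_3 = (-0.0000, -8.6603, 5.0000)
after link 4: o_4 = (-1.0000, -8.6603, 9.0000)
after link 5: o_5 = (1.5981, -9.6603, 10.5000)
after link 6: o_6 = (5.3481, -11.1603, 9.2010)

5.348 -11.160 9.201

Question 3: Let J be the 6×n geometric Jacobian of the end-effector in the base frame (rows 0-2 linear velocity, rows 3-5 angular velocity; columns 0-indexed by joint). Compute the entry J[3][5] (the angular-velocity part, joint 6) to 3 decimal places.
0.500

axis z_5 = (0.5000,-0.0000,-0.8660); lever o_n−o_5 = (3.7500,-1.5000,-1.2990)
cross product → J_v[:, 5] = (-1.2990,-2.5981,-0.7500)
J_ω[:, 5] = z_5
entry J[3][5] = 0.5000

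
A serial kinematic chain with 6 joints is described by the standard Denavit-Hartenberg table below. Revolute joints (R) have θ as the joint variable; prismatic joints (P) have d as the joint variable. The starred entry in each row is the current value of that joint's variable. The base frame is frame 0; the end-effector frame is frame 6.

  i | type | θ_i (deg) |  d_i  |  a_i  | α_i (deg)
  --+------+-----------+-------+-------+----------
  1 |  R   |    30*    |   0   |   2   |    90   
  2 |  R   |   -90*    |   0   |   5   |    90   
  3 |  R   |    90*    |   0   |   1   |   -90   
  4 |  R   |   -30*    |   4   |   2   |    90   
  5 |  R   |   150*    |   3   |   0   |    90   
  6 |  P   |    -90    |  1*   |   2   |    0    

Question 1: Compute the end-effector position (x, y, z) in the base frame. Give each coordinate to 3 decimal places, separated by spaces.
after link 1: o_1 = (1.7321, 1.0000, 0.0000)
after link 2: o_2 = (1.7321, 1.0000, -5.0000)
after link 3: o_3 = (2.2321, 0.1340, -5.0000)
after link 4: o_4 = (2.2321, -1.8660, -1.0000)
after link 5: o_5 = (-0.7679, -1.8660, -1.0000)
after link 6: o_6 = (1.2321, -2.3660, -0.1340)

1.232 -2.366 -0.134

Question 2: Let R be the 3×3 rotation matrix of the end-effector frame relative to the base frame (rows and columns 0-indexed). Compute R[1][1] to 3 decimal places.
0.866

End-effector y-axis (col 1 of R) = (-0.0000,0.8660,0.5000)
R[1][1] = 0.8660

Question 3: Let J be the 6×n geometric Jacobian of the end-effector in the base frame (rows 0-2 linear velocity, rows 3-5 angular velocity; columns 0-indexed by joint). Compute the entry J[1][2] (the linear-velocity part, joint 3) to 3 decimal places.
4.214

axis z_2 = (-0.8660,-0.5000,-0.0000); lever o_n−o_2 = (-0.5000,-3.3660,4.8660)
cross product → J_v[:, 2] = (-2.4330,4.2141,2.6651)
J_ω[:, 2] = z_2
entry J[1][2] = 4.2141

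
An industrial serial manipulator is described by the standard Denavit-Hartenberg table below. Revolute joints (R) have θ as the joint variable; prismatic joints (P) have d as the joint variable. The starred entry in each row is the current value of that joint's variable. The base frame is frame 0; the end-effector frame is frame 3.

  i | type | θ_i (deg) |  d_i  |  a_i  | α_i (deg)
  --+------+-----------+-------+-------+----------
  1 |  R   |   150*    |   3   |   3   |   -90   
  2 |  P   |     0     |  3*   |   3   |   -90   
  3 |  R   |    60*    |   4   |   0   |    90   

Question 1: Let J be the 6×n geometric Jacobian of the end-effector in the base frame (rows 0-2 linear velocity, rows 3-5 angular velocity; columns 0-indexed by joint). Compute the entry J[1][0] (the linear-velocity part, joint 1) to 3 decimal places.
axis z_0 = ẑ; lever o_n−o_0 = (-6.6962,0.4019,-1.0000)
cross product → J_v[:, 0] = (-0.4019,-6.6962,0.0000)
J_ω[:, 0] = z_0
entry J[1][0] = -6.6962

-6.696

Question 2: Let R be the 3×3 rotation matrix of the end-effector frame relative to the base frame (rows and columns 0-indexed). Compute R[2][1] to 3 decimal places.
End-effector y-axis (col 1 of R) = (0.0000,-0.0000,-1.0000)
R[2][1] = -1.0000

-1.000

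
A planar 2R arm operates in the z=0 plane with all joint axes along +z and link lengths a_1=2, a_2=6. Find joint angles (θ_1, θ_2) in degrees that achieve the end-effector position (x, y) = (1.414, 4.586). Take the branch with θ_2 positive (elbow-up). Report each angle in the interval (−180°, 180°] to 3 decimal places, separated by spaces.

cos θ_2 = (23.0308−2²−6²)/(2·2·6) = -0.7071; θ_2 = 134.9954° (elbow-up)
β = atan2(4.5860,1.4140) = 72.8639°; ψ = atan2(4.2430,-2.2423) = 117.8553°
θ_1 = β − ψ = -44.9913°

-44.991 134.995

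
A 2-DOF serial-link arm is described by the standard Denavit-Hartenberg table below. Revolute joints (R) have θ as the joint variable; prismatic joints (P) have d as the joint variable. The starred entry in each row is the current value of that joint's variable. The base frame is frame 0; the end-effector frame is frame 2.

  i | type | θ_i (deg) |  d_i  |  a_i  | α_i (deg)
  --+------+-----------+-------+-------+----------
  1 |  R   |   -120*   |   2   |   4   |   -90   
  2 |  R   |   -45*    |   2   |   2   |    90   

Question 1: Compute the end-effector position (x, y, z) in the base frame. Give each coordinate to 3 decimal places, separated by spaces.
after link 1: o_1 = (-2.0000, -3.4641, 2.0000)
after link 2: o_2 = (-0.9751, -5.6888, 3.4142)

-0.975 -5.689 3.414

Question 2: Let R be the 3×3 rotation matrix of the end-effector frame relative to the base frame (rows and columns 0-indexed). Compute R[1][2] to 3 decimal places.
End-effector z-axis (col 2 of R) = (0.3536,0.6124,0.7071)
R[1][2] = 0.6124

0.612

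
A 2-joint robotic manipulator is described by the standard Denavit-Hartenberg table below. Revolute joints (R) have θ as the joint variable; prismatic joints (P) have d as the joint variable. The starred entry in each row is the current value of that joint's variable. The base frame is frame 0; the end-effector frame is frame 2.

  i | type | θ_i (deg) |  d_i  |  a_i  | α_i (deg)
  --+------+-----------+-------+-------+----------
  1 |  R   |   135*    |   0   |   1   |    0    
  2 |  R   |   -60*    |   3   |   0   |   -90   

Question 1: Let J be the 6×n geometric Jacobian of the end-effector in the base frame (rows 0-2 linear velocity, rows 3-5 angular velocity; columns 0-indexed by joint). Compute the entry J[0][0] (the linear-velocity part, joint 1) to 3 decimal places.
axis z_0 = ẑ; lever o_n−o_0 = (-0.7071,0.7071,3.0000)
cross product → J_v[:, 0] = (-0.7071,-0.7071,0.0000)
J_ω[:, 0] = z_0
entry J[0][0] = -0.7071

-0.707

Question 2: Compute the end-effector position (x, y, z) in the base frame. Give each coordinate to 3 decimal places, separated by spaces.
-0.707 0.707 3.000

after link 1: o_1 = (-0.7071, 0.7071, 0.0000)
after link 2: o_2 = (-0.7071, 0.7071, 3.0000)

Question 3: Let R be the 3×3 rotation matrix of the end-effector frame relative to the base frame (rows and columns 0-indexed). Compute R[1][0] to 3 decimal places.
End-effector x-axis (col 0 of R) = (0.2588,0.9659,0.0000)
R[1][0] = 0.9659

0.966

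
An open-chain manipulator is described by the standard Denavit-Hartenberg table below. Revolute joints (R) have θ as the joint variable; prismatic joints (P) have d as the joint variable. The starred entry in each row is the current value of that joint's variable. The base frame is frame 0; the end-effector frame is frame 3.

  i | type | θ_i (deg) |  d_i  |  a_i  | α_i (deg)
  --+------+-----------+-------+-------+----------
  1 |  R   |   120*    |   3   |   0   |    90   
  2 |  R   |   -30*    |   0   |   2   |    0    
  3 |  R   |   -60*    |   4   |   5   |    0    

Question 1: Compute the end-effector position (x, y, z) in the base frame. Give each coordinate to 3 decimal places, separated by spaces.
2.598 3.500 -3.000

after link 1: o_1 = (0.0000, 0.0000, 3.0000)
after link 2: o_2 = (-0.8660, 1.5000, 2.0000)
after link 3: o_3 = (2.5981, 3.5000, -3.0000)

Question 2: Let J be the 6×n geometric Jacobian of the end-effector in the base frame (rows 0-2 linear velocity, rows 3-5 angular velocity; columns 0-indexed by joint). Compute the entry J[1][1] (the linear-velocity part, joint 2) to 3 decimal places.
axis z_1 = (0.8660,0.5000,0.0000); lever o_n−o_1 = (2.5981,3.5000,-6.0000)
cross product → J_v[:, 1] = (-3.0000,5.1962,1.7321)
J_ω[:, 1] = z_1
entry J[1][1] = 5.1962

5.196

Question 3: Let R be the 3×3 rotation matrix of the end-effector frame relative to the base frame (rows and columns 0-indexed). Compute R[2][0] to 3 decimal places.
-1.000

End-effector x-axis (col 0 of R) = (-0.0000,0.0000,-1.0000)
R[2][0] = -1.0000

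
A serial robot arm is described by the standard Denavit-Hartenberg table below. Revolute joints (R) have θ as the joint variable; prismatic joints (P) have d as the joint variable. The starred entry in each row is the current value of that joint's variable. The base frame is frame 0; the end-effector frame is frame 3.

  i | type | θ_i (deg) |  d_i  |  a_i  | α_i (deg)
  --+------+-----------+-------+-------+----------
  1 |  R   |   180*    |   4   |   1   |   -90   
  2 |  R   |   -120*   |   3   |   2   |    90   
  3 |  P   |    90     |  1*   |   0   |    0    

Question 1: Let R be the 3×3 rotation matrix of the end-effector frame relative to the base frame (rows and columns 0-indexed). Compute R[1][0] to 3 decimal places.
End-effector x-axis (col 0 of R) = (-0.0000,-1.0000,0.0000)
R[1][0] = -1.0000

-1.000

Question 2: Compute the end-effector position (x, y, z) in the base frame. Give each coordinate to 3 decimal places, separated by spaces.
after link 1: o_1 = (-1.0000, 0.0000, 4.0000)
after link 2: o_2 = (-0.0000, -3.0000, 5.7321)
after link 3: o_3 = (0.8660, -3.0000, 5.2321)

0.866 -3.000 5.232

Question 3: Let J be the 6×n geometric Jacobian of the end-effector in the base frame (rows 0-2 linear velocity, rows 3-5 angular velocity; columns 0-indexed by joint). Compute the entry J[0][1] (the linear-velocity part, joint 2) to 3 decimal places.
-1.232

axis z_1 = (-0.0000,-1.0000,0.0000); lever o_n−o_1 = (1.8660,-3.0000,1.2321)
cross product → J_v[:, 1] = (-1.2321,0.0000,1.8660)
J_ω[:, 1] = z_1
entry J[0][1] = -1.2321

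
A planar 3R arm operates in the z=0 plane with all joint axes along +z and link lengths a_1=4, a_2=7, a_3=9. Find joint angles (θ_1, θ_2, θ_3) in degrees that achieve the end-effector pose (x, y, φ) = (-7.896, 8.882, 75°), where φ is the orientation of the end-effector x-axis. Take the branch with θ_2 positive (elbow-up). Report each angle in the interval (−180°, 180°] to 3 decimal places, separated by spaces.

wrist centre = target − a_3·(cos φ, sin φ) = (-10.2254, 0.1887)
cos θ_2 = (104.5938−4²−7²)/(2·4·7) = 0.7070; θ_2 = 45.0060° (elbow-up)
β = atan2(0.1887,-10.2254) = 178.9430°; ψ = atan2(4.9503,8.9492) = 28.9492°
θ_1 = β − ψ = 149.9938°
θ_3 = φ − θ_1 − θ_2 = -119.9998° (wrapped to (-180°,180°])

149.994 45.006 -120.000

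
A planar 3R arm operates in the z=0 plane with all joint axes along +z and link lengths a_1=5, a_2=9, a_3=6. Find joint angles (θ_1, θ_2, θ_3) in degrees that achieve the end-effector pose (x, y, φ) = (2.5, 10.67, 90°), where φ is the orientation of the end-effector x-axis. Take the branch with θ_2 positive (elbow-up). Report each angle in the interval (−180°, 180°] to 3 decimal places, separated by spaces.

-59.997 149.998 -0.001

wrist centre = target − a_3·(cos φ, sin φ) = (2.5000, 4.6700)
cos θ_2 = (28.0589−5²−9²)/(2·5·9) = -0.8660; θ_2 = 149.9985° (elbow-up)
β = atan2(4.6700,2.5000) = 61.8384°; ψ = atan2(4.5002,-2.7941) = 121.8355°
θ_1 = β − ψ = -59.9971°
θ_3 = φ − θ_1 − θ_2 = -0.0014° (wrapped to (-180°,180°])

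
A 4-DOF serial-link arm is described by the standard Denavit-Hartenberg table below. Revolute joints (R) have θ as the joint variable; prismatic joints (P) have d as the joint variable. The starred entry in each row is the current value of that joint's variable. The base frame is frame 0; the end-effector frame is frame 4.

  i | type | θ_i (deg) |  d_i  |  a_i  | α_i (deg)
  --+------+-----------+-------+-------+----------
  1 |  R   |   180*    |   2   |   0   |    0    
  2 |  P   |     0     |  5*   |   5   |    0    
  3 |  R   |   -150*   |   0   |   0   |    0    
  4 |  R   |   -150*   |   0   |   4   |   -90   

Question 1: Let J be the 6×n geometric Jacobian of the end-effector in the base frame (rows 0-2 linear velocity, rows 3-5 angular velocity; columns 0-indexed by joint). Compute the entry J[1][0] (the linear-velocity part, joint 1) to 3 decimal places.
axis z_0 = ẑ; lever o_n−o_0 = (-7.0000,-3.4641,7.0000)
cross product → J_v[:, 0] = (3.4641,-7.0000,0.0000)
J_ω[:, 0] = z_0
entry J[1][0] = -7.0000

-7.000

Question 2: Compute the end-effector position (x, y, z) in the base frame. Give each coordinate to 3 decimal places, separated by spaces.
after link 1: o_1 = (0.0000, 0.0000, 2.0000)
after link 2: o_2 = (-5.0000, 0.0000, 7.0000)
after link 3: o_3 = (-5.0000, 0.0000, 7.0000)
after link 4: o_4 = (-7.0000, -3.4641, 7.0000)

-7.000 -3.464 7.000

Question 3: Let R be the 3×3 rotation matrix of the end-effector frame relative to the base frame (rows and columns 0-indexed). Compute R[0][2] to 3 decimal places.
End-effector z-axis (col 2 of R) = (0.8660,-0.5000,0.0000)
R[0][2] = 0.8660

0.866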